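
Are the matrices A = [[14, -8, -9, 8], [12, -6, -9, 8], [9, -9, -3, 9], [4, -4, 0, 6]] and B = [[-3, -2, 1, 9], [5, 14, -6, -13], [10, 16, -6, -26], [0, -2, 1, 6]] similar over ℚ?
Yes.

Two matrices over a field are similar if and only if they have the same invariant factors.

Both A and B have characteristic polynomial (x - 6)^2(x - 2)(x + 3) and minimal polynomial (x - 6)^2(x - 2)(x + 3). Computing further, both have invariant factors (x - 6)^2(x - 2)(x + 3). Hence A and B are similar.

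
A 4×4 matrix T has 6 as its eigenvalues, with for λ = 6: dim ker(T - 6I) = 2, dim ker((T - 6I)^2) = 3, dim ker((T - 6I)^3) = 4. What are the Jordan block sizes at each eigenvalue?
λ = 6: successive nullity increments [2, 1, 1] count blocks of size ≥ k; block sizes are [3, 1].

Jordan blocks: (6, 3), (6, 1)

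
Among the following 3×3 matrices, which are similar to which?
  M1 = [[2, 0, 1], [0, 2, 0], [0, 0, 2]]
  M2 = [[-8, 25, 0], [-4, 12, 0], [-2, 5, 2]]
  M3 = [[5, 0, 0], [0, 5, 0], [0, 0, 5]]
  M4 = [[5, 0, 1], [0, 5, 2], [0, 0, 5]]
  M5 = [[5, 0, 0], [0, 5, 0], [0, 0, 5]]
Characteristic polynomials: χ_{M1} = (x - 2)^3, χ_{M2} = (x - 2)^3, χ_{M3} = (x - 5)^3, χ_{M4} = (x - 5)^3, χ_{M5} = (x - 5)^3.

{M1, M2}: invariant factors x - 2, (x - 2)^2.

{M3, M5}: invariant factors x - 5, x - 5, x - 5.

{M4}: invariant factors x - 5, (x - 5)^2.

Matrices are similar if and only if their invariant-factor lists agree; the partition into similarity classes is {M1, M2}, {M3, M5}, {M4}.

3 classes: {M1, M2}, {M3, M5}, {M4}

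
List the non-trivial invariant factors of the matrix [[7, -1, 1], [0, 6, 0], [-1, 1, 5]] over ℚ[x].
x - 6, (x - 6)^2

The Jordan structure of A has elementary divisors (x - 6)^2, (x - 6). Arranging the block sizes at each eigenvalue in decreasing order and taking row products gives the invariant factors.

Invariant factors (smallest first, each dividing the next): x - 6, (x - 6)^2.

Check: the last factor (x - 6)^2 is the minimal polynomial, and the product (x - 6)^3 is the characteristic polynomial.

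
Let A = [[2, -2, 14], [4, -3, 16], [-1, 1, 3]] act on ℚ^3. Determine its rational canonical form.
R = [[0, 0, 20], [1, 0, 3], [0, 1, 2]]

The invariant factors of A (the non-unit diagonal entries of the Smith normal form of xI - A over ℚ[x]) are (x - 4)(x^2 + 2x + 5), each dividing the next. The characteristic polynomial is their product, (x - 4)(x^2 + 2x + 5).

The rational canonical form is the block-diagonal matrix of companion matrices C(f_i):
R = [[0, 0, 20], [1, 0, 3], [0, 1, 2]].

Note the characteristic polynomial does not split into linear factors over ℚ, so A has no Jordan form over ℚ; the rational canonical form exists over any field.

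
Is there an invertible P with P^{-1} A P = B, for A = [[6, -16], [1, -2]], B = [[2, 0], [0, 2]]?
Both have characteristic polynomial (x - 2)^2, but the minimal polynomial of A is (x - 2)^2 while the minimal polynomial of B is x - 2. The minimal polynomial is a similarity invariant, so A and B are not similar.

No.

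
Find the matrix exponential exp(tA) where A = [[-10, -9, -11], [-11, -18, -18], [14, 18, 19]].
e^{tA} = [[(-3*t^2 - 7*t + 1)*e^{-3*t}, -9*t*e^{-3*t}, t*(-3*t - 22)*e^{-3*t}/2], [t*(-5*t - 11)*e^{-3*t}, (1 - 15*t)*e^{-3*t}, t*(-5*t - 36)*e^{-3*t}/2], [2*t*(3*t + 7)*e^{-3*t}, 18*t*e^{-3*t}, (3*t^2 + 22*t + 1)*e^{-3*t}]]

A has Jordan form J = [[-3, 1, 0], [0, -3, 1], [0, 0, -3]] with A = PJP^{-1}, so e^{tA} = P e^{tJ} P^{-1}.

For a Jordan block J_k(λ), e^{tJ_k(λ)} = e^{λt} · (I + tN + t^2 N^2/2! + ... + t^{k-1} N^{k-1}/(k-1)!) where N is the nilpotent superdiagonal part.

Assembling the blocks and conjugating back gives the entries of e^{tA} as shown above.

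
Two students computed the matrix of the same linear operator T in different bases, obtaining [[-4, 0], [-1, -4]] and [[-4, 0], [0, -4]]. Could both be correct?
No.

Both have characteristic polynomial (x + 4)^2, but the minimal polynomial of A is (x + 4)^2 while the minimal polynomial of B is x + 4. The minimal polynomial is a similarity invariant, so A and B are not similar.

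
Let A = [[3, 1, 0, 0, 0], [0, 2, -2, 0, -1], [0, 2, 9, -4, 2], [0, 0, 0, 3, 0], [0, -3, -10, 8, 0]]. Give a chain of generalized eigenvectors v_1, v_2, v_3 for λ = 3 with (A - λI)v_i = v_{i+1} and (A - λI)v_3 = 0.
We seek v_1 ∈ ker((A - 3I)^3) \ ker((A - 3I)^2), then set v_{i+1} = (A - 3I) v_i.

One such chain is v_1 = [[0, 0, 1, 0, -3]]^T, v_2 = [[0, 1, 0, 0, -1]]^T, v_3 = [[1, 0, 0, 0, 0]]^T. Check: (A - 3I) v_3 = [[0, 0, 0, 0, 0]]^T = 0.

v_1 = [[0, 0, 1, 0, -3]]^T, v_2 = [[0, 1, 0, 0, -1]]^T, v_3 = [[1, 0, 0, 0, 0]]^T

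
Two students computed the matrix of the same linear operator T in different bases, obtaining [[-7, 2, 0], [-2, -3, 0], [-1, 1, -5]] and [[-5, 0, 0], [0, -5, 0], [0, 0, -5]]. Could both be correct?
No.

Both have characteristic polynomial (x + 5)^3, but the minimal polynomial of A is (x + 5)^2 while the minimal polynomial of B is x + 5. The minimal polynomial is a similarity invariant, so A and B are not similar.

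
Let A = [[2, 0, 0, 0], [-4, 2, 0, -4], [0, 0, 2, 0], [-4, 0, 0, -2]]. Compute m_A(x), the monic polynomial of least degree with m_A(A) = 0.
m_A(x) = (x - 2)(x + 2)

The characteristic polynomial factors as (x - 2)^3(x + 2). The minimal polynomial is ∏(x - λ)^{k_λ} where k_λ is the size of the largest Jordan block at λ.

For λ = -2: rank(A + 2I) = 3, and the largest Jordan block has size 1 (the smallest k with rank((A + 2I)^k) = rank((A + 2I)^(k+1))).
For λ = 2: rank(A - 2I) = 1, and the largest Jordan block has size 1 (the smallest k with rank((A - 2I)^k) = rank((A - 2I)^(k+1))).

So m_A(x) = (x - 2)(x + 2).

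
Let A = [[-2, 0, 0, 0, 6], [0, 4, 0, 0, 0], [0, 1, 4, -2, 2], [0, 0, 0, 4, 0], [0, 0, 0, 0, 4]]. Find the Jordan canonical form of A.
The characteristic polynomial is det(xI - A) = (x - 4)^4(x + 2), so the eigenvalues are -2 (algebraic multiplicity 1), 4 (algebraic multiplicity 4).

For λ = -2: algebraic multiplicity 1 gives one 1×1 block.

For λ = 4: rank(A - 4I) = 2, rank((A - 4I)^2) = 1. The eigenspace has dimension 5 - 2 = 3, so there are 3 Jordan blocks; the rank sequence gives block sizes [2, 1, 1].

Assembling the blocks gives the Jordan form J above.

J = [[-2, 0, 0, 0, 0], [0, 4, 1, 0, 0], [0, 0, 4, 0, 0], [0, 0, 0, 4, 0], [0, 0, 0, 0, 4]]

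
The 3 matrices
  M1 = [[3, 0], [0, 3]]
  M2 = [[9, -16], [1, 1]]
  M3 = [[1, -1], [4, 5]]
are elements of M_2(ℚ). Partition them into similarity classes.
Characteristic polynomials: χ_{M1} = (x - 3)^2, χ_{M2} = (x - 5)^2, χ_{M3} = (x - 3)^2.

{M1}: invariant factors x - 3, x - 3.

{M2}: invariant factors (x - 5)^2.

{M3}: invariant factors (x - 3)^2.

Matrices are similar if and only if their invariant-factor lists agree; the partition into similarity classes is {M1}, {M2}, {M3}.

3 classes: {M1}, {M2}, {M3}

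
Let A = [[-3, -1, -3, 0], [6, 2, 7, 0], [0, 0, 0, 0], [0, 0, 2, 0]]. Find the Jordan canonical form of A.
The characteristic polynomial is det(xI - A) = x^3(x + 1), so the eigenvalues are -1 (algebraic multiplicity 1), 0 (algebraic multiplicity 3).

For λ = -1: algebraic multiplicity 1 gives one 1×1 block.

For λ = 0: rank(A) = 2, rank(A^2) = 1. The eigenspace has dimension 4 - 2 = 2, so there are 2 Jordan blocks; the rank sequence gives block sizes [2, 1].

Assembling the blocks gives the Jordan form J above.

J = [[-1, 0, 0, 0], [0, 0, 1, 0], [0, 0, 0, 0], [0, 0, 0, 0]]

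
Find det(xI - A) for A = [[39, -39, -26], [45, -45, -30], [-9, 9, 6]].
xI - A = [[x - 39, 39, 26], [-45, x + 45, 30], [9, -9, x - 6]].

Expanding det(xI - A) along the first row:
det(xI - A) = + (x - 39)·det([[x + 45, 30], [-9, x - 6]]) - (39)·det([[-45, 30], [9, x - 6]]) + (26)·det([[-45, x + 45], [9, -9]]).

Evaluating gives χ_A(x) = x^3.

χ_A(x) = x^3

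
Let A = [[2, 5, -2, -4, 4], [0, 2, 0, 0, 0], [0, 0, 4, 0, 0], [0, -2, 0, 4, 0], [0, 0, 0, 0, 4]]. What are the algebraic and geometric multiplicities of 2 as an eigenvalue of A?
algebraic multiplicity 2, geometric multiplicity 1

The characteristic polynomial is (x - 4)^3(x - 2)^2, so the factor x - 2 appears with exponent 2: the algebraic multiplicity is 2.

rank(A - 2I) = 4, so the eigenspace has dimension 5 - 4 = 1: the geometric multiplicity is 1.

Since 1 < 2, A is not diagonalizable.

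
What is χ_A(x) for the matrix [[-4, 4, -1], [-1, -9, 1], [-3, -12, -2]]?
xI - A = [[x + 4, -4, 1], [1, x + 9, -1], [3, 12, x + 2]].

Expanding det(xI - A) along the first row:
det(xI - A) = + (x + 4)·det([[x + 9, -1], [12, x + 2]]) - (-4)·det([[1, -1], [3, x + 2]]) + (1)·det([[1, x + 9], [3, 12]]).

Evaluating gives χ_A(x) = x^3 + 15x^2 + 75x + 125 = (x + 5)^3.

χ_A(x) = (x + 5)^3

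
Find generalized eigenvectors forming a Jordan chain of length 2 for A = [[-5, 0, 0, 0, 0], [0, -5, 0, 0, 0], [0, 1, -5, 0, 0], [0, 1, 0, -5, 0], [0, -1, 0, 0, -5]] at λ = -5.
We seek v_1 ∈ ker((A + 5I)^2) \ ker(A + 5I), then set v_{i+1} = (A + 5I) v_i.

One such chain is v_1 = [[2, 1, 0, 0, -4]]^T, v_2 = [[0, 0, 1, 1, -1]]^T. Check: (A + 5I) v_2 = [[0, 0, 0, 0, 0]]^T = 0.

v_1 = [[2, 1, 0, 0, -4]]^T, v_2 = [[0, 0, 1, 1, -1]]^T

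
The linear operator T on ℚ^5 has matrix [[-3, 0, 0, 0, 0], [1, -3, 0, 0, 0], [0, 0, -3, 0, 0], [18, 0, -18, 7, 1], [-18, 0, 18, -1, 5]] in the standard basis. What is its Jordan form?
The characteristic polynomial is det(xI - A) = (x - 6)^2(x + 3)^3, so the eigenvalues are -3 (algebraic multiplicity 3), 6 (algebraic multiplicity 2).

For λ = -3: rank(A + 3I) = 3, rank((A + 3I)^2) = 2. The eigenspace has dimension 5 - 3 = 2, so there are 2 Jordan blocks; the rank sequence gives block sizes [2, 1].

For λ = 6: rank(A - 6I) = 4, rank((A - 6I)^2) = 3. The eigenspace has dimension 5 - 4 = 1, so there is 1 Jordan block; the rank sequence gives block sizes [2].

Assembling the blocks gives the Jordan form J above.

J = [[-3, 1, 0, 0, 0], [0, -3, 0, 0, 0], [0, 0, -3, 0, 0], [0, 0, 0, 6, 1], [0, 0, 0, 0, 6]]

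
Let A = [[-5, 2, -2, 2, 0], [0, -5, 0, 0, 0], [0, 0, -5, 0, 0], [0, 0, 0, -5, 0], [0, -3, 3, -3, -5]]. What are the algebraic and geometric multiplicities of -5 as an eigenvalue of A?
The characteristic polynomial is (x + 5)^5, so the factor x + 5 appears with exponent 5: the algebraic multiplicity is 5.

rank(A + 5I) = 1, so the eigenspace has dimension 5 - 1 = 4: the geometric multiplicity is 4.

Since 4 < 5, A is not diagonalizable.

algebraic multiplicity 5, geometric multiplicity 4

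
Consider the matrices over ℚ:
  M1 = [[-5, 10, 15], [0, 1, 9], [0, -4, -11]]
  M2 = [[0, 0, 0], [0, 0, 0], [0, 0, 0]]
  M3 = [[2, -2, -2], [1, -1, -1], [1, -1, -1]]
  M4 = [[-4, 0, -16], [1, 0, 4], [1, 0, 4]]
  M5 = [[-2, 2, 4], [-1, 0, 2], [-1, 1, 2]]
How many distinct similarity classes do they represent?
4 classes: {M1}, {M2}, {M3, M4}, {M5}

Characteristic polynomials: χ_{M1} = (x + 5)^3, χ_{M2} = x^3, χ_{M3} = x^3, χ_{M4} = x^3, χ_{M5} = x^3.

{M1}: invariant factors x + 5, (x + 5)^2.

{M2}: invariant factors x, x, x.

{M3, M4}: invariant factors x, x^2.

{M5}: invariant factors x^3.

Matrices are similar if and only if their invariant-factor lists agree; the partition into similarity classes is {M1}, {M2}, {M3, M4}, {M5}.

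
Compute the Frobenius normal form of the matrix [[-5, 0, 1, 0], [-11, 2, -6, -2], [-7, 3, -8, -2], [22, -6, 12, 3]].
R = [[-1, 0, 0, 0], [0, 0, 0, -5], [0, 1, 0, -11], [0, 0, 1, -7]]

The invariant factors of A (the non-unit diagonal entries of the Smith normal form of xI - A over ℚ[x]) are x + 1, (x + 1)^2(x + 5), each dividing the next. The characteristic polynomial is their product, (x + 1)^3(x + 5).

The rational canonical form is the block-diagonal matrix of companion matrices C(f_i):
R = [[-1, 0, 0, 0], [0, 0, 0, -5], [0, 1, 0, -11], [0, 0, 1, -7]].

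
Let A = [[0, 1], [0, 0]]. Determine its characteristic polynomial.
χ_A(x) = x^2

xI - A = [[x, -1], [0, x]].

Expanding det(xI - A) along the first row:
det(xI - A) = + (x)·det([[x]]) - (-1)·det([[0]]).

Evaluating gives χ_A(x) = x^2.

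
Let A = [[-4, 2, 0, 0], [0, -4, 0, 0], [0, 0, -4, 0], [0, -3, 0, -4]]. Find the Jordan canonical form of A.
The characteristic polynomial is det(xI - A) = (x + 4)^4, so the eigenvalues are -4 (algebraic multiplicity 4).

For λ = -4: rank(A + 4I) = 1, rank((A + 4I)^2) = 0. The eigenspace has dimension 4 - 1 = 3, so there are 3 Jordan blocks; the rank sequence gives block sizes [2, 1, 1].

Assembling the blocks gives the Jordan form J above.

J = [[-4, 1, 0, 0], [0, -4, 0, 0], [0, 0, -4, 0], [0, 0, 0, -4]]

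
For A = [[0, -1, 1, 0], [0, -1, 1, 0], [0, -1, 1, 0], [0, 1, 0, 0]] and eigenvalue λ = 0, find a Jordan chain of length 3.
v_1 = [[0, 0, 1, 0]]^T, v_2 = [[1, 1, 1, 0]]^T, v_3 = [[0, 0, 0, 1]]^T

We seek v_1 ∈ ker(A^3) \ ker(A^2), then set v_{i+1} = A v_i.

One such chain is v_1 = [[0, 0, 1, 0]]^T, v_2 = [[1, 1, 1, 0]]^T, v_3 = [[0, 0, 0, 1]]^T. Check: A v_3 = [[0, 0, 0, 0]]^T = 0.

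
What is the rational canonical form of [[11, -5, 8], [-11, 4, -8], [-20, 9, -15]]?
The invariant factors of A (the non-unit diagonal entries of the Smith normal form of xI - A over ℚ[x]) are x^3 - 4x - 5, each dividing the next. The characteristic polynomial is their product, x^3 - 4x - 5.

The rational canonical form is the block-diagonal matrix of companion matrices C(f_i):
R = [[0, 0, 5], [1, 0, 4], [0, 1, 0]].

Note the characteristic polynomial does not split into linear factors over ℚ, so A has no Jordan form over ℚ; the rational canonical form exists over any field.

R = [[0, 0, 5], [1, 0, 4], [0, 1, 0]]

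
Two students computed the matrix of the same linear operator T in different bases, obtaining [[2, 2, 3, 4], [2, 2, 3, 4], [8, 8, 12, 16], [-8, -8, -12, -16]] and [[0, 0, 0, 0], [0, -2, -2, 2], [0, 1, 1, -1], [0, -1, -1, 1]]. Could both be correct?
Yes.

Two matrices over a field are similar if and only if they have the same invariant factors.

Both A and B have characteristic polynomial x^4 and minimal polynomial x^2. Computing further, both have invariant factors x, x, x^2. Hence A and B are similar.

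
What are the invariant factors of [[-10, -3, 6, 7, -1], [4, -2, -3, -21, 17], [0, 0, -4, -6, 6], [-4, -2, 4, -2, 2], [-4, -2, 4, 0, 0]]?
The Jordan structure of A has elementary divisors (x + 4)^3, (x + 4), (x + 2). Arranging the block sizes at each eigenvalue in decreasing order and taking row products gives the invariant factors.

Invariant factors (smallest first, each dividing the next): x + 4, (x + 2)(x + 4)^3.

Check: the last factor (x + 2)(x + 4)^3 is the minimal polynomial, and the product (x + 2)(x + 4)^4 is the characteristic polynomial.

x + 4, (x + 2)(x + 4)^3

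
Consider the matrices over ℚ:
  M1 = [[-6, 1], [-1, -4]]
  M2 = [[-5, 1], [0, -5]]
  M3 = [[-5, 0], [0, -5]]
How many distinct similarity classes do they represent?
Characteristic polynomials: χ_{M1} = (x + 5)^2, χ_{M2} = (x + 5)^2, χ_{M3} = (x + 5)^2.

{M1, M2}: invariant factors (x + 5)^2.

{M3}: invariant factors x + 5, x + 5.

Matrices are similar if and only if their invariant-factor lists agree; the partition into similarity classes is {M1, M2}, {M3}.

2 classes: {M1, M2}, {M3}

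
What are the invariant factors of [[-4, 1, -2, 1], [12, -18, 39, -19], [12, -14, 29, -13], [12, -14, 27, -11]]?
(x - 2)^2(x + 4)^2

The Jordan structure of A has elementary divisors (x + 4)^2, (x - 2)^2. Arranging the block sizes at each eigenvalue in decreasing order and taking row products gives the invariant factors.

Invariant factors (smallest first, each dividing the next): (x - 2)^2(x + 4)^2.

Check: the last factor (x - 2)^2(x + 4)^2 is the minimal polynomial, and the product (x - 2)^2(x + 4)^2 is the characteristic polynomial.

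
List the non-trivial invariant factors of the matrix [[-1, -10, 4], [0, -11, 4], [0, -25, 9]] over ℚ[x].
x + 1, (x + 1)^2

The Jordan structure of A has elementary divisors (x + 1)^2, (x + 1). Arranging the block sizes at each eigenvalue in decreasing order and taking row products gives the invariant factors.

Invariant factors (smallest first, each dividing the next): x + 1, (x + 1)^2.

Check: the last factor (x + 1)^2 is the minimal polynomial, and the product (x + 1)^3 is the characteristic polynomial.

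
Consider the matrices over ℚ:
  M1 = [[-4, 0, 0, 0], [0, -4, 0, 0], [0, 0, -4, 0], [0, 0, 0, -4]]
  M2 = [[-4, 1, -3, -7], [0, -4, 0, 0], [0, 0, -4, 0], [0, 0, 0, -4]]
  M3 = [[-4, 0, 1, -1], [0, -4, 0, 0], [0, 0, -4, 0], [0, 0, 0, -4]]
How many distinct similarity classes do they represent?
Characteristic polynomials: χ_{M1} = (x + 4)^4, χ_{M2} = (x + 4)^4, χ_{M3} = (x + 4)^4.

{M1}: invariant factors x + 4, x + 4, x + 4, x + 4.

{M2, M3}: invariant factors x + 4, x + 4, (x + 4)^2.

Matrices are similar if and only if their invariant-factor lists agree; the partition into similarity classes is {M1}, {M2, M3}.

2 classes: {M1}, {M2, M3}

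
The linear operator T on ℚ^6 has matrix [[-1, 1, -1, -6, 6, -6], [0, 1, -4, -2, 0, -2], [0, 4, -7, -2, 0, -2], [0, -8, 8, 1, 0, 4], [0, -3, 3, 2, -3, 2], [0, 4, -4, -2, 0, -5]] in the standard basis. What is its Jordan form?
J = [[-3, 1, 0, 0, 0, 0], [0, -3, 0, 0, 0, 0], [0, 0, -3, 0, 0, 0], [0, 0, 0, -3, 0, 0], [0, 0, 0, 0, -1, 0], [0, 0, 0, 0, 0, -1]]

The characteristic polynomial is det(xI - A) = (x + 1)^2(x + 3)^4, so the eigenvalues are -3 (algebraic multiplicity 4), -1 (algebraic multiplicity 2).

For λ = -3: rank(A + 3I) = 3, rank((A + 3I)^2) = 2. The eigenspace has dimension 6 - 3 = 3, so there are 3 Jordan blocks; the rank sequence gives block sizes [2, 1, 1].

For λ = -1: rank(A + I) = 4. The eigenspace has dimension 6 - 4 = 2, so there are 2 Jordan blocks; the rank sequence gives block sizes [1, 1].

Assembling the blocks gives the Jordan form J above.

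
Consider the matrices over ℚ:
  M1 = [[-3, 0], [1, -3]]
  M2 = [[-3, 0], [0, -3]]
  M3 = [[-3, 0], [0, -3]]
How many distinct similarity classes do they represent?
2 classes: {M1}, {M2, M3}

Characteristic polynomials: χ_{M1} = (x + 3)^2, χ_{M2} = (x + 3)^2, χ_{M3} = (x + 3)^2.

{M1}: invariant factors (x + 3)^2.

{M2, M3}: invariant factors x + 3, x + 3.

Matrices are similar if and only if their invariant-factor lists agree; the partition into similarity classes is {M1}, {M2, M3}.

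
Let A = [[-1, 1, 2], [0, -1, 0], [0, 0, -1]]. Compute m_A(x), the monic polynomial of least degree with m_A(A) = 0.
m_A(x) = (x + 1)^2

The characteristic polynomial factors as (x + 1)^3. The minimal polynomial is ∏(x - λ)^{k_λ} where k_λ is the size of the largest Jordan block at λ.

For λ = -1: rank(A + I) = 1, and the largest Jordan block has size 2 (the smallest k with rank((A + I)^k) = rank((A + I)^(k+1))).

So m_A(x) = (x + 1)^2.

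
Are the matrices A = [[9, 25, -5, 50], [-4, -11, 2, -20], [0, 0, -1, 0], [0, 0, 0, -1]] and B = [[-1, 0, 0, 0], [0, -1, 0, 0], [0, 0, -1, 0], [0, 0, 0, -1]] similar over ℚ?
Both have characteristic polynomial (x + 1)^4, but the minimal polynomial of A is (x + 1)^2 while the minimal polynomial of B is x + 1. The minimal polynomial is a similarity invariant, so A and B are not similar.

No.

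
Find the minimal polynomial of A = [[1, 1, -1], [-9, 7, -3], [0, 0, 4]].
m_A(x) = (x - 4)^2

The characteristic polynomial factors as (x - 4)^3. The minimal polynomial is ∏(x - λ)^{k_λ} where k_λ is the size of the largest Jordan block at λ.

For λ = 4: rank(A - 4I) = 1, and the largest Jordan block has size 2 (the smallest k with rank((A - 4I)^k) = rank((A - 4I)^(k+1))).

So m_A(x) = (x - 4)^2.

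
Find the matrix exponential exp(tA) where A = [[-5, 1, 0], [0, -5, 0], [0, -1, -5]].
A has Jordan form J = [[-5, 1, 0], [0, -5, 0], [0, 0, -5]] with A = PJP^{-1}, so e^{tA} = P e^{tJ} P^{-1}.

For a Jordan block J_k(λ), e^{tJ_k(λ)} = e^{λt} · (I + tN + t^2 N^2/2! + ... + t^{k-1} N^{k-1}/(k-1)!) where N is the nilpotent superdiagonal part.

Assembling the blocks and conjugating back gives the entries of e^{tA} as shown above.

e^{tA} = [[e^{-5*t}, t*e^{-5*t}, 0], [0, e^{-5*t}, 0], [0, -t*e^{-5*t}, e^{-5*t}]]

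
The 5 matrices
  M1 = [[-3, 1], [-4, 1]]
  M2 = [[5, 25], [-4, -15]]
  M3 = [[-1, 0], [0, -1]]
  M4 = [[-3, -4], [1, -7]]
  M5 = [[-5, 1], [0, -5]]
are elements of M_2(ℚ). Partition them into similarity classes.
Characteristic polynomials: χ_{M1} = (x + 1)^2, χ_{M2} = (x + 5)^2, χ_{M3} = (x + 1)^2, χ_{M4} = (x + 5)^2, χ_{M5} = (x + 5)^2.

{M1}: invariant factors (x + 1)^2.

{M2, M4, M5}: invariant factors (x + 5)^2.

{M3}: invariant factors x + 1, x + 1.

Matrices are similar if and only if their invariant-factor lists agree; the partition into similarity classes is {M1}, {M2, M4, M5}, {M3}.

3 classes: {M1}, {M2, M4, M5}, {M3}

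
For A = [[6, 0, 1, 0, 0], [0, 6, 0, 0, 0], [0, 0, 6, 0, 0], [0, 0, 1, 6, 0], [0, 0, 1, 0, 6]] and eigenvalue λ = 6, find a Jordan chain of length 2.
We seek v_1 ∈ ker((A - 6I)^2) \ ker(A - 6I), then set v_{i+1} = (A - 6I) v_i.

One such chain is v_1 = [[0, 0, 1, 0, 0]]^T, v_2 = [[1, 0, 0, 1, 1]]^T. Check: (A - 6I) v_2 = [[0, 0, 0, 0, 0]]^T = 0.

v_1 = [[0, 0, 1, 0, 0]]^T, v_2 = [[1, 0, 0, 1, 1]]^T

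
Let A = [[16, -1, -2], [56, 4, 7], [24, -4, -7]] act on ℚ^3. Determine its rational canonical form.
R = [[0, 0, 80], [1, 0, -56], [0, 1, 13]]

The invariant factors of A (the non-unit diagonal entries of the Smith normal form of xI - A over ℚ[x]) are (x - 5)(x - 4)^2, each dividing the next. The characteristic polynomial is their product, (x - 5)(x - 4)^2.

The rational canonical form is the block-diagonal matrix of companion matrices C(f_i):
R = [[0, 0, 80], [1, 0, -56], [0, 1, 13]].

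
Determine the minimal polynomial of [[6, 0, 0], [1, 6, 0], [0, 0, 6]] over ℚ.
m_A(x) = (x - 6)^2

The characteristic polynomial factors as (x - 6)^3. The minimal polynomial is ∏(x - λ)^{k_λ} where k_λ is the size of the largest Jordan block at λ.

For λ = 6: rank(A - 6I) = 1, and the largest Jordan block has size 2 (the smallest k with rank((A - 6I)^k) = rank((A - 6I)^(k+1))).

So m_A(x) = (x - 6)^2.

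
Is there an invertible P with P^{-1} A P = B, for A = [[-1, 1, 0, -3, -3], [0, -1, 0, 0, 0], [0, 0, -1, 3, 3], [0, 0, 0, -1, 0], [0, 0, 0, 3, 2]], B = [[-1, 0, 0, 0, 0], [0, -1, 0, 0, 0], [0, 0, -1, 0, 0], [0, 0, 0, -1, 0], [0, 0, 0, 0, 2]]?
No.

Both have characteristic polynomial (x - 2)(x + 1)^4, but the minimal polynomial of A is (x - 2)(x + 1)^2 while the minimal polynomial of B is (x - 2)(x + 1). The minimal polynomial is a similarity invariant, so A and B are not similar.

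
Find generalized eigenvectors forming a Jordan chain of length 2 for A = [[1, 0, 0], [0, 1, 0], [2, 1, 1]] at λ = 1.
We seek v_1 ∈ ker((A - I)^2) \ ker(A - I), then set v_{i+1} = (A - I) v_i.

One such chain is v_1 = [[3, -5, 5]]^T, v_2 = [[0, 0, 1]]^T. Check: (A - I) v_2 = [[0, 0, 0]]^T = 0.

v_1 = [[3, -5, 5]]^T, v_2 = [[0, 0, 1]]^T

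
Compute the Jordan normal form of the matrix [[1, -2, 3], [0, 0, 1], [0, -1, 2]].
The characteristic polynomial is det(xI - A) = (x - 1)^3, so the eigenvalues are 1 (algebraic multiplicity 3).

For λ = 1: rank(A - I) = 2, rank((A - I)^2) = 1, rank((A - I)^3) = 0. The eigenspace has dimension 3 - 2 = 1, so there is 1 Jordan block; the rank sequence gives block sizes [3].

Assembling the blocks gives the Jordan form J above.

J = [[1, 1, 0], [0, 1, 1], [0, 0, 1]]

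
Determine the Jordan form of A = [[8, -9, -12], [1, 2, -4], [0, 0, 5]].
J = [[5, 1, 0], [0, 5, 0], [0, 0, 5]]

The characteristic polynomial is det(xI - A) = (x - 5)^3, so the eigenvalues are 5 (algebraic multiplicity 3).

For λ = 5: rank(A - 5I) = 1, rank((A - 5I)^2) = 0. The eigenspace has dimension 3 - 1 = 2, so there are 2 Jordan blocks; the rank sequence gives block sizes [2, 1].

Assembling the blocks gives the Jordan form J above.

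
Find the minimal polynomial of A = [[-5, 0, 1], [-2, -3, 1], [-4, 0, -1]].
The characteristic polynomial factors as (x + 3)^3. The minimal polynomial is ∏(x - λ)^{k_λ} where k_λ is the size of the largest Jordan block at λ.

For λ = -3: rank(A + 3I) = 1, and the largest Jordan block has size 2 (the smallest k with rank((A + 3I)^k) = rank((A + 3I)^(k+1))).

So m_A(x) = (x + 3)^2.

m_A(x) = (x + 3)^2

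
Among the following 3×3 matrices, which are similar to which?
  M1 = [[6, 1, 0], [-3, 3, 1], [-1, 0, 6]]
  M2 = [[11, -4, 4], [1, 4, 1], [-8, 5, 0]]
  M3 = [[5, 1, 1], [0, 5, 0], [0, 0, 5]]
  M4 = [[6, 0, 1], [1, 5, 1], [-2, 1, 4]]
Characteristic polynomials: χ_{M1} = (x - 5)^3, χ_{M2} = (x - 5)^3, χ_{M3} = (x - 5)^3, χ_{M4} = (x - 5)^3.

{M1, M2, M4}: invariant factors (x - 5)^3.

{M3}: invariant factors x - 5, (x - 5)^2.

Matrices are similar if and only if their invariant-factor lists agree; the partition into similarity classes is {M1, M2, M4}, {M3}.

2 classes: {M1, M2, M4}, {M3}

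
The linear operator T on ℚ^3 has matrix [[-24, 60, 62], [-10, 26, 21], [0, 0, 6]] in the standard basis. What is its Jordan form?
J = [[-4, 0, 0], [0, 6, 1], [0, 0, 6]]

The characteristic polynomial is det(xI - A) = (x - 6)^2(x + 4), so the eigenvalues are -4 (algebraic multiplicity 1), 6 (algebraic multiplicity 2).

For λ = -4: algebraic multiplicity 1 gives one 1×1 block.

For λ = 6: rank(A - 6I) = 2, rank((A - 6I)^2) = 1. The eigenspace has dimension 3 - 2 = 1, so there is 1 Jordan block; the rank sequence gives block sizes [2].

Assembling the blocks gives the Jordan form J above.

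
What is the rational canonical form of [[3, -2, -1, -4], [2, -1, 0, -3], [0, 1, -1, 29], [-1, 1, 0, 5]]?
The invariant factors of A (the non-unit diagonal entries of the Smith normal form of xI - A over ℚ[x]) are (x - 6)(x^3 + 3x - 3), each dividing the next. The characteristic polynomial is their product, (x - 6)(x^3 + 3x - 3).

The rational canonical form is the block-diagonal matrix of companion matrices C(f_i):
R = [[0, 0, 0, -18], [1, 0, 0, 21], [0, 1, 0, -3], [0, 0, 1, 6]].

Note the characteristic polynomial does not split into linear factors over ℚ, so A has no Jordan form over ℚ; the rational canonical form exists over any field.

R = [[0, 0, 0, -18], [1, 0, 0, 21], [0, 1, 0, -3], [0, 0, 1, 6]]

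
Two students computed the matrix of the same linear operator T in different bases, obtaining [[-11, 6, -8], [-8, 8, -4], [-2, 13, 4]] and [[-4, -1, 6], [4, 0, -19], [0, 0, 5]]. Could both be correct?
Two matrices over a field are similar if and only if they have the same invariant factors.

Both A and B have characteristic polynomial (x - 5)(x + 2)^2 and minimal polynomial (x - 5)(x + 2)^2. Computing further, both have invariant factors (x - 5)(x + 2)^2. Hence A and B are similar.

Yes.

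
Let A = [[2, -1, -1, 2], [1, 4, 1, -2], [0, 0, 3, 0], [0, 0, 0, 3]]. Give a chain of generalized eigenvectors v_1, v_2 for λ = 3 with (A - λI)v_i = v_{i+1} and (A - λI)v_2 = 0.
We seek v_1 ∈ ker((A - 3I)^2) \ ker(A - 3I), then set v_{i+1} = (A - 3I) v_i.

One such chain is v_1 = [[1, 0, 0, 0]]^T, v_2 = [[-1, 1, 0, 0]]^T. Check: (A - 3I) v_2 = [[0, 0, 0, 0]]^T = 0.

v_1 = [[1, 0, 0, 0]]^T, v_2 = [[-1, 1, 0, 0]]^T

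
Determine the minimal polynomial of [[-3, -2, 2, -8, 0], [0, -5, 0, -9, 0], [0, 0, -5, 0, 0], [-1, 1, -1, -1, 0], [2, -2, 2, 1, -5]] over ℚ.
m_A(x) = (x + 2)^2(x + 5)

The characteristic polynomial factors as (x + 2)^2(x + 5)^3. The minimal polynomial is ∏(x - λ)^{k_λ} where k_λ is the size of the largest Jordan block at λ.

For λ = -5: rank(A + 5I) = 2, and the largest Jordan block has size 1 (the smallest k with rank((A + 5I)^k) = rank((A + 5I)^(k+1))).
For λ = -2: rank(A + 2I) = 4, and the largest Jordan block has size 2 (the smallest k with rank((A + 2I)^k) = rank((A + 2I)^(k+1))).

So m_A(x) = (x + 2)^2(x + 5).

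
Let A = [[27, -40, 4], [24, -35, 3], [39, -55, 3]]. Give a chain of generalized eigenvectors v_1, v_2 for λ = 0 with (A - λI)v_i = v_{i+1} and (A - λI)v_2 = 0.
We seek v_1 ∈ ker(A^2) \ ker(A), then set v_{i+1} = A v_i.

One such chain is v_1 = [[0, 0, 1]]^T, v_2 = [[4, 3, 3]]^T. Check: A v_2 = [[0, 0, 0]]^T = 0.

v_1 = [[0, 0, 1]]^T, v_2 = [[4, 3, 3]]^T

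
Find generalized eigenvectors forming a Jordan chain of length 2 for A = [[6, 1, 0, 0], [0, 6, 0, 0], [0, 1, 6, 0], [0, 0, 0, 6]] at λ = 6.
v_1 = [[1, 1, 0, 1]]^T, v_2 = [[1, 0, 1, 0]]^T

We seek v_1 ∈ ker((A - 6I)^2) \ ker(A - 6I), then set v_{i+1} = (A - 6I) v_i.

One such chain is v_1 = [[1, 1, 0, 1]]^T, v_2 = [[1, 0, 1, 0]]^T. Check: (A - 6I) v_2 = [[0, 0, 0, 0]]^T = 0.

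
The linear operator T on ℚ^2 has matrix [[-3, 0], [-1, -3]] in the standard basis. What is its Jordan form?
J = [[-3, 1], [0, -3]]

The characteristic polynomial is det(xI - A) = (x + 3)^2, so the eigenvalues are -3 (algebraic multiplicity 2).

For λ = -3: rank(A + 3I) = 1, rank((A + 3I)^2) = 0. The eigenspace has dimension 2 - 1 = 1, so there is 1 Jordan block; the rank sequence gives block sizes [2].

Assembling the blocks gives the Jordan form J above.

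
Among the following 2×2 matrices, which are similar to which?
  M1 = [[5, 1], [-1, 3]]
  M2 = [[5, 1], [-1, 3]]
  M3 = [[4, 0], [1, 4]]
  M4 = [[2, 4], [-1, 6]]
Characteristic polynomials: χ_{M1} = (x - 4)^2, χ_{M2} = (x - 4)^2, χ_{M3} = (x - 4)^2, χ_{M4} = (x - 4)^2.

{M1, M2, M3, M4}: invariant factors (x - 4)^2.

Matrices are similar if and only if their invariant-factor lists agree; the partition into similarity classes is {M1, M2, M3, M4}.

1 class: {M1, M2, M3, M4}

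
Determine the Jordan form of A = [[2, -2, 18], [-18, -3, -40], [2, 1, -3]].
J = [[-5, 1, 0], [0, -5, 0], [0, 0, 6]]

The characteristic polynomial is det(xI - A) = (x - 6)(x + 5)^2, so the eigenvalues are -5 (algebraic multiplicity 2), 6 (algebraic multiplicity 1).

For λ = -5: rank(A + 5I) = 2, rank((A + 5I)^2) = 1. The eigenspace has dimension 3 - 2 = 1, so there is 1 Jordan block; the rank sequence gives block sizes [2].

For λ = 6: algebraic multiplicity 1 gives one 1×1 block.

Assembling the blocks gives the Jordan form J above.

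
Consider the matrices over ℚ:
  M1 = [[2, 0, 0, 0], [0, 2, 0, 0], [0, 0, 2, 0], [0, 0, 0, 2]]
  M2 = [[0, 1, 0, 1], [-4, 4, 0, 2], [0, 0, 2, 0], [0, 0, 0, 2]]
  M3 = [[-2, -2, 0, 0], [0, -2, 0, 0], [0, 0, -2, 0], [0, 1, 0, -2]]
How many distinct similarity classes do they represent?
3 classes: {M1}, {M2}, {M3}

Characteristic polynomials: χ_{M1} = (x - 2)^4, χ_{M2} = (x - 2)^4, χ_{M3} = (x + 2)^4.

{M1}: invariant factors x - 2, x - 2, x - 2, x - 2.

{M2}: invariant factors x - 2, x - 2, (x - 2)^2.

{M3}: invariant factors x + 2, x + 2, (x + 2)^2.

Matrices are similar if and only if their invariant-factor lists agree; the partition into similarity classes is {M1}, {M2}, {M3}.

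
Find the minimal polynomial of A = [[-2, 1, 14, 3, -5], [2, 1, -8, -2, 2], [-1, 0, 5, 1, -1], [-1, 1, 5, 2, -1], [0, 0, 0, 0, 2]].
The characteristic polynomial factors as (x - 2)^3(x - 1)^2. The minimal polynomial is ∏(x - λ)^{k_λ} where k_λ is the size of the largest Jordan block at λ.

For λ = 1: rank(A - I) = 4, and the largest Jordan block has size 2 (the smallest k with rank((A - I)^k) = rank((A - I)^(k+1))).
For λ = 2: rank(A - 2I) = 4, and the largest Jordan block has size 3 (the smallest k with rank((A - 2I)^k) = rank((A - 2I)^(k+1))).

So m_A(x) = (x - 2)^3(x - 1)^2.

m_A(x) = (x - 2)^3(x - 1)^2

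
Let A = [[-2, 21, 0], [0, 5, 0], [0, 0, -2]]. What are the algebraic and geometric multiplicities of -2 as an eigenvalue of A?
algebraic multiplicity 2, geometric multiplicity 2

The characteristic polynomial is (x - 5)(x + 2)^2, so the factor x + 2 appears with exponent 2: the algebraic multiplicity is 2.

rank(A + 2I) = 1, so the eigenspace has dimension 3 - 1 = 2: the geometric multiplicity is 2.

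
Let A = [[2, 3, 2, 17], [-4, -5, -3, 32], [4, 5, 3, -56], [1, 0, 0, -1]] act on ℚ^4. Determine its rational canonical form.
R = [[0, 0, 0, -24], [1, 0, 0, 18], [0, 1, 0, 17], [0, 0, 1, -1]]

The invariant factors of A (the non-unit diagonal entries of the Smith normal form of xI - A over ℚ[x]) are (x - 4)(x + 2)(x^2 + 3x - 3), each dividing the next. The characteristic polynomial is their product, (x - 4)(x + 2)(x^2 + 3x - 3).

The rational canonical form is the block-diagonal matrix of companion matrices C(f_i):
R = [[0, 0, 0, -24], [1, 0, 0, 18], [0, 1, 0, 17], [0, 0, 1, -1]].

Note the characteristic polynomial does not split into linear factors over ℚ, so A has no Jordan form over ℚ; the rational canonical form exists over any field.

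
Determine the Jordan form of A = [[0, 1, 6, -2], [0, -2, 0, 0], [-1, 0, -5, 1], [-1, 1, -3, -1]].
The characteristic polynomial is det(xI - A) = (x + 2)^4, so the eigenvalues are -2 (algebraic multiplicity 4).

For λ = -2: rank(A + 2I) = 2, rank((A + 2I)^2) = 0. The eigenspace has dimension 4 - 2 = 2, so there are 2 Jordan blocks; the rank sequence gives block sizes [2, 2].

Assembling the blocks gives the Jordan form J above.

J = [[-2, 1, 0, 0], [0, -2, 0, 0], [0, 0, -2, 1], [0, 0, 0, -2]]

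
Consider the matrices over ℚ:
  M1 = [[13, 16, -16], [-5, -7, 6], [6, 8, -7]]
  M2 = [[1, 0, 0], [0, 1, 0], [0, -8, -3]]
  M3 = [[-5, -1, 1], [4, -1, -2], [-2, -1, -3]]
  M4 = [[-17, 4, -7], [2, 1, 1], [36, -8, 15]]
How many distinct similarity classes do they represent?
Characteristic polynomials: χ_{M1} = (x - 1)^2(x + 3), χ_{M2} = (x - 1)^2(x + 3), χ_{M3} = (x + 3)^3, χ_{M4} = (x - 1)^2(x + 3).

{M1, M4}: invariant factors (x - 1)^2(x + 3).

{M2}: invariant factors x - 1, (x - 1)(x + 3).

{M3}: invariant factors (x + 3)^3.

Matrices are similar if and only if their invariant-factor lists agree; the partition into similarity classes is {M1, M4}, {M2}, {M3}.

3 classes: {M1, M4}, {M2}, {M3}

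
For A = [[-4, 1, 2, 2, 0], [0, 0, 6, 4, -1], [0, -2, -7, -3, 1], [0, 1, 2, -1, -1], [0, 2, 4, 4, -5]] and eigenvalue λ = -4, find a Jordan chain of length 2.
v_1 = [[2, 1, -1, 1, 2]]^T, v_2 = [[1, 0, 0, 0, 0]]^T

We seek v_1 ∈ ker((A + 4I)^2) \ ker(A + 4I), then set v_{i+1} = (A + 4I) v_i.

One such chain is v_1 = [[2, 1, -1, 1, 2]]^T, v_2 = [[1, 0, 0, 0, 0]]^T. Check: (A + 4I) v_2 = [[0, 0, 0, 0, 0]]^T = 0.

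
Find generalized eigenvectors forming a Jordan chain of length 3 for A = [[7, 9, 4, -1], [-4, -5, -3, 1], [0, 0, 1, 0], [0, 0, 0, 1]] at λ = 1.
We seek v_1 ∈ ker((A - I)^3) \ ker((A - I)^2), then set v_{i+1} = (A - I) v_i.

One such chain is v_1 = [[1, -1, 1, 2]]^T, v_2 = [[-1, 1, 0, 0]]^T, v_3 = [[3, -2, 0, 0]]^T. Check: (A - I) v_3 = [[0, 0, 0, 0]]^T = 0.

v_1 = [[1, -1, 1, 2]]^T, v_2 = [[-1, 1, 0, 0]]^T, v_3 = [[3, -2, 0, 0]]^T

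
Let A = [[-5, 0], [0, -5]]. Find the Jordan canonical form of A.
The characteristic polynomial is det(xI - A) = (x + 5)^2, so the eigenvalues are -5 (algebraic multiplicity 2).

For λ = -5: rank(A + 5I) = 0. The eigenspace has dimension 2 - 0 = 2, so there are 2 Jordan blocks; the rank sequence gives block sizes [1, 1].

Assembling the blocks gives the Jordan form J above.

J = [[-5, 0], [0, -5]]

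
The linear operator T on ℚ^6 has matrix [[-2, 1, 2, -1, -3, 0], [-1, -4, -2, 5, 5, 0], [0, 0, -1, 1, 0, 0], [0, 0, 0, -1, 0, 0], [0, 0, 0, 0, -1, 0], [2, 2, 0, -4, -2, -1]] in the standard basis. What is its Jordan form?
The characteristic polynomial is det(xI - A) = (x + 1)^4(x + 3)^2, so the eigenvalues are -3 (algebraic multiplicity 2), -1 (algebraic multiplicity 4).

For λ = -3: rank(A + 3I) = 5, rank((A + 3I)^2) = 4. The eigenspace has dimension 6 - 5 = 1, so there is 1 Jordan block; the rank sequence gives block sizes [2].

For λ = -1: rank(A + I) = 3, rank((A + I)^2) = 2. The eigenspace has dimension 6 - 3 = 3, so there are 3 Jordan blocks; the rank sequence gives block sizes [2, 1, 1].

Assembling the blocks gives the Jordan form J above.

J = [[-3, 1, 0, 0, 0, 0], [0, -3, 0, 0, 0, 0], [0, 0, -1, 1, 0, 0], [0, 0, 0, -1, 0, 0], [0, 0, 0, 0, -1, 0], [0, 0, 0, 0, 0, -1]]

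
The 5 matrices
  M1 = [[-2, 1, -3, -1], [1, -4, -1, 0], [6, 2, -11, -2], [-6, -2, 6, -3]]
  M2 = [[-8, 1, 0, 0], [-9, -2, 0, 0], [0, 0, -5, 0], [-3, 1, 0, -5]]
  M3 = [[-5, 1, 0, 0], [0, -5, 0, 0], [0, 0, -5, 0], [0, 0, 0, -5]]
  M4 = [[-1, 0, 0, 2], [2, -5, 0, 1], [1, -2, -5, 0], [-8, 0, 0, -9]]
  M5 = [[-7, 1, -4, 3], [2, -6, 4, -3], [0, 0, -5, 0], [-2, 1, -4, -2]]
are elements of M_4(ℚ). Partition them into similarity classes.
3 classes: {M1}, {M2, M3, M5}, {M4}

Characteristic polynomials: χ_{M1} = (x + 5)^4, χ_{M2} = (x + 5)^4, χ_{M3} = (x + 5)^4, χ_{M4} = (x + 5)^4, χ_{M5} = (x + 5)^4.

{M1}: invariant factors x + 5, (x + 5)^3.

{M2, M3, M5}: invariant factors x + 5, x + 5, (x + 5)^2.

{M4}: invariant factors (x + 5)^2, (x + 5)^2.

Matrices are similar if and only if their invariant-factor lists agree; the partition into similarity classes is {M1}, {M2, M3, M5}, {M4}.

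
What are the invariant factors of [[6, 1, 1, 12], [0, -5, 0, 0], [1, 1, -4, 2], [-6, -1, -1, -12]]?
The Jordan structure of A has elementary divisors (x + 5)^2, (x + 5), x. Arranging the block sizes at each eigenvalue in decreasing order and taking row products gives the invariant factors.

Invariant factors (smallest first, each dividing the next): x + 5, x(x + 5)^2.

Check: the last factor x(x + 5)^2 is the minimal polynomial, and the product x(x + 5)^3 is the characteristic polynomial.

x + 5, x(x + 5)^2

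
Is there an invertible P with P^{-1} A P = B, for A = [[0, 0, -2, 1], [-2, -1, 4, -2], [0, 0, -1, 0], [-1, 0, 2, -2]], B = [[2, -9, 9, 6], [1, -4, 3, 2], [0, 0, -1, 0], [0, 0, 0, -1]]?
Yes.

Two matrices over a field are similar if and only if they have the same invariant factors.

Both A and B have characteristic polynomial (x + 1)^4 and minimal polynomial (x + 1)^2. Computing further, both have invariant factors x + 1, x + 1, (x + 1)^2. Hence A and B are similar.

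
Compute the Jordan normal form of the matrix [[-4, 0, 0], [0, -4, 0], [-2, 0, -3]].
J = [[-4, 0, 0], [0, -4, 0], [0, 0, -3]]

The characteristic polynomial is det(xI - A) = (x + 3)(x + 4)^2, so the eigenvalues are -4 (algebraic multiplicity 2), -3 (algebraic multiplicity 1).

For λ = -4: rank(A + 4I) = 1. The eigenspace has dimension 3 - 1 = 2, so there are 2 Jordan blocks; the rank sequence gives block sizes [1, 1].

For λ = -3: algebraic multiplicity 1 gives one 1×1 block.

Assembling the blocks gives the Jordan form J above.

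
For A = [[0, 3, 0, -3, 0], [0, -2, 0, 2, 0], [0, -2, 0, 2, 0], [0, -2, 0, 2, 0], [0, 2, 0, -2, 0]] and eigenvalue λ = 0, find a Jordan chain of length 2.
v_1 = [[0, 1, 1, 0, 0]]^T, v_2 = [[3, -2, -2, -2, 2]]^T

We seek v_1 ∈ ker(A^2) \ ker(A), then set v_{i+1} = A v_i.

One such chain is v_1 = [[0, 1, 1, 0, 0]]^T, v_2 = [[3, -2, -2, -2, 2]]^T. Check: A v_2 = [[0, 0, 0, 0, 0]]^T = 0.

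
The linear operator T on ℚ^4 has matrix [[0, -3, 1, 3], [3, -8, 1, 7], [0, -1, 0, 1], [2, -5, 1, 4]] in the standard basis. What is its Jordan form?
J = [[-1, 1, 0, 0], [0, -1, 1, 0], [0, 0, -1, 0], [0, 0, 0, -1]]

The characteristic polynomial is det(xI - A) = (x + 1)^4, so the eigenvalues are -1 (algebraic multiplicity 4).

For λ = -1: rank(A + I) = 2, rank((A + I)^2) = 1, rank((A + I)^3) = 0. The eigenspace has dimension 4 - 2 = 2, so there are 2 Jordan blocks; the rank sequence gives block sizes [3, 1].

Assembling the blocks gives the Jordan form J above.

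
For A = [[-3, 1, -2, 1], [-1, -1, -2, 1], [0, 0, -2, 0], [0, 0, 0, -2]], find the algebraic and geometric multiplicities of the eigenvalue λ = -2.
The characteristic polynomial is (x + 2)^4, so the factor x + 2 appears with exponent 4: the algebraic multiplicity is 4.

rank(A + 2I) = 1, so the eigenspace has dimension 4 - 1 = 3: the geometric multiplicity is 3.

Since 3 < 4, A is not diagonalizable.

algebraic multiplicity 4, geometric multiplicity 3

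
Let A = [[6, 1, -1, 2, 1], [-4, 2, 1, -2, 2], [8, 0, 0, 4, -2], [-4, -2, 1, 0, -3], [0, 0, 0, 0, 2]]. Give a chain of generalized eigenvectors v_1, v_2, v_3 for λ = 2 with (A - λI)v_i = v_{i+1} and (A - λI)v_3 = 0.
v_1 = [[1, -2, 3, 0, 1]]^T, v_2 = [[0, 1, 0, 0, 0]]^T, v_3 = [[1, 0, 0, -2, 0]]^T

We seek v_1 ∈ ker((A - 2I)^3) \ ker((A - 2I)^2), then set v_{i+1} = (A - 2I) v_i.

One such chain is v_1 = [[1, -2, 3, 0, 1]]^T, v_2 = [[0, 1, 0, 0, 0]]^T, v_3 = [[1, 0, 0, -2, 0]]^T. Check: (A - 2I) v_3 = [[0, 0, 0, 0, 0]]^T = 0.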